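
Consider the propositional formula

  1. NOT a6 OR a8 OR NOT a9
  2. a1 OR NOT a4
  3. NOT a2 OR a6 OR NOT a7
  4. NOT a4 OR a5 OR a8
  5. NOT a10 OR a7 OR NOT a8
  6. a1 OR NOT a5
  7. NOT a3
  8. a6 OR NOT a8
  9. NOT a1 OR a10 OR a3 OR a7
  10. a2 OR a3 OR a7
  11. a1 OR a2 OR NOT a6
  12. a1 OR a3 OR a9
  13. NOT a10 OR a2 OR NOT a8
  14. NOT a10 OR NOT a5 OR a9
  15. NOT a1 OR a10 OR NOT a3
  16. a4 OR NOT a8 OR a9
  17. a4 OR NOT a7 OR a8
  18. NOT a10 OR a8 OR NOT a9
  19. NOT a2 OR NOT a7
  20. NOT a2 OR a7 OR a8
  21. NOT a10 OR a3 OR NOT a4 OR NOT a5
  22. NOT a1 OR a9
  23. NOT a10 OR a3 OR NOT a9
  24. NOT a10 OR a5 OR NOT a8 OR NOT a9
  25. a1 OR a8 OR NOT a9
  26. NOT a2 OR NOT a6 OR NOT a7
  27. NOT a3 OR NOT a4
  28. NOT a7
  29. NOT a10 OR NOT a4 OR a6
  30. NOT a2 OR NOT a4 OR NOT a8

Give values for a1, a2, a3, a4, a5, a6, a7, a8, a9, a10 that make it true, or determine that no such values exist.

a1=F; a2=T; a3=F; a4=F; a5=F; a6=T; a7=F; a8=T; a9=T; a10=F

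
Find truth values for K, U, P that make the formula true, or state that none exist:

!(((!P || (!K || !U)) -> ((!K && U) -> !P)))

K=F, U=T, P=T

  !(((!P || (!K || !U)) -> ((!K && U) -> !P))) = True
    (!P || (!K || !U)) -> ((!K && U) -> !P) = False
      !P || (!K || !U) = True
        !P = False
        !K || !U = True
          !K = True
          !U = False
      (!K && U) -> !P = False
        !K && U = True
          !K = True
        !P = False
The formula evaluates to True.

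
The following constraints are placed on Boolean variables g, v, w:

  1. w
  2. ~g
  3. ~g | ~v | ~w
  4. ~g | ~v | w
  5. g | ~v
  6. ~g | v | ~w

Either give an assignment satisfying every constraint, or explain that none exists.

Unit clause (w) forces w = True.
Unit clause (~g) forces g = False.
In (g | ~v) only ~v is left, so v = False.
All clauses satisfied.

g: False; v: False; w: True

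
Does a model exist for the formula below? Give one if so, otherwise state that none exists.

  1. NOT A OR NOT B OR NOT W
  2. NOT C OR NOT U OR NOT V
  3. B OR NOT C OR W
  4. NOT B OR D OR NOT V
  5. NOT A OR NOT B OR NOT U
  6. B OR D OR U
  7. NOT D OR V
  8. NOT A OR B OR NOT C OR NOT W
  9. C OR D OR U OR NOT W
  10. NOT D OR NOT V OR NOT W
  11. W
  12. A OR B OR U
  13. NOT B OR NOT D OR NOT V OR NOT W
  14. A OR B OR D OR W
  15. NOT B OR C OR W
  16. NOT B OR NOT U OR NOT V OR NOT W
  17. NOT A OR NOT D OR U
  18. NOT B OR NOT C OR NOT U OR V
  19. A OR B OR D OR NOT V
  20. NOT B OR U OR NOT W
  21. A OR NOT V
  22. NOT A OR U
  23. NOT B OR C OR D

Unit clause (W) forces W = True.
Set B = False.
Set V = False.
  then (NOT D OR V) forces D = False.
  then (B OR D OR U) forces U = True.
Set C = False.
Set A = False.
All clauses satisfied.

B: False, V: False, W: True, D: False, C: False, U: True, A: False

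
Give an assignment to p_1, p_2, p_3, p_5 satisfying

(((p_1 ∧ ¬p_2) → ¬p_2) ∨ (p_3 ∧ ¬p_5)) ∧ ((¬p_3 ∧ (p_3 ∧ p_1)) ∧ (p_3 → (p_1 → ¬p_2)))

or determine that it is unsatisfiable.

Case p_3 = True: the conjunct ¬p_3 is False.
Case p_3 = False: the conjunct p_3 is False.
Both cases fail — unsatisfiable.

UNSATISFIABLE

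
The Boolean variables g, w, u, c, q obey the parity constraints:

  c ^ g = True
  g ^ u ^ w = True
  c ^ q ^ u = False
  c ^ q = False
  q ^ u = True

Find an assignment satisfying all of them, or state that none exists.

g=F, w=T, u=F, c=T, q=T

c ^ g = T ^ F = True ✓
g ^ u ^ w = F ^ F ^ T = True ✓
c ^ q ^ u = T ^ T ^ F = False ✓
c ^ q = T ^ T = False ✓
q ^ u = T ^ F = True ✓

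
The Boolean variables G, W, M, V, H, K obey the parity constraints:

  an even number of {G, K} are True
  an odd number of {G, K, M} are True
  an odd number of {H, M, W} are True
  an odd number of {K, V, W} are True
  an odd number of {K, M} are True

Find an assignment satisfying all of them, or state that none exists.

G = False; W = True; M = True; V = False; H = True; K = False

{G, K}: 0 true → even ✓
{G, K, M}: 1 true → odd ✓
{H, M, W}: 3 true → odd ✓
{K, V, W}: 1 true → odd ✓
{K, M}: 1 true → odd ✓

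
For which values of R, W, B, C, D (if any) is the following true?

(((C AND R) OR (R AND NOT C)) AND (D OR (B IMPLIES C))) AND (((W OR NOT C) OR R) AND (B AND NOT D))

R = True, W = True, B = True, C = True, D = False

  ((C AND R) OR (R AND NOT C)) AND (D OR (B IMPLIES C)) = True
    (C AND R) OR (R AND NOT C) = True
      C AND R = True
      R AND NOT C = False
        NOT C = False
    D OR (B IMPLIES C) = True
      B IMPLIES C = True
  ((W OR NOT C) OR R) AND (B AND NOT D) = True
    (W OR NOT C) OR R = True
      W OR NOT C = True
        NOT C = False
    B AND NOT D = True
      NOT D = True
Both conjuncts True, so the formula holds.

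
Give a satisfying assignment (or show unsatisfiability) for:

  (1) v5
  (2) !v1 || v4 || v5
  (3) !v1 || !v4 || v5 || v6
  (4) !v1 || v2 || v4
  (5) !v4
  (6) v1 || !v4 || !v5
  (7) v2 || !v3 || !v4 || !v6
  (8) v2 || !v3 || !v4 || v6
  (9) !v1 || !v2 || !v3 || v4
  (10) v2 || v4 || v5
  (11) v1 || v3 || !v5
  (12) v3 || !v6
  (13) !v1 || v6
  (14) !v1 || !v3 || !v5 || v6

Unit clause (v5) forces v5 = True.
Unit clause (!v4) forces v4 = False.
Try v1 = True:
  (!v1 || v2 || v4) forces v2 = True.
  (!v1 || !v2 || !v3 || v4) forces v3 = False.
  (v3 || !v6) forces v6 = False.
  clause (!v1 || v6) is falsified — backtrack.
So v1 = False.
  then (v1 || v3 || !v5) forces v3 = True.
Set v2 = False.
Set v6 = False.
All clauses satisfied.

v1 = False, v2 = False, v3 = True, v4 = False, v5 = True, v6 = False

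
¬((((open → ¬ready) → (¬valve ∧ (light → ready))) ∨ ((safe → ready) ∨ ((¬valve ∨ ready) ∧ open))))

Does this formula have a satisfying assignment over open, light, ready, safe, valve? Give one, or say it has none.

open=T, light=F, ready=F, safe=T, valve=T

  ¬((((open → ¬ready) → (¬valve ∧ (light → ready))) ∨ ((safe → ready) ∨ ((¬valve ∨ ready) ∧ open)))) = True
    ((open → ¬ready) → (¬valve ∧ (light → ready))) ∨ ((safe → ready) ∨ ((¬valve ∨ ready) ∧ open)) = False
      (open → ¬ready) → (¬valve ∧ (light → ready)) = False
        open → ¬ready = True
          ¬ready = True
        ¬valve ∧ (light → ready) = False
          ¬valve = False
          light → ready = True
      (safe → ready) ∨ ((¬valve ∨ ready) ∧ open) = False
        safe → ready = False
        (¬valve ∨ ready) ∧ open = False
          ¬valve ∨ ready = False
            ¬valve = False
The formula evaluates to True.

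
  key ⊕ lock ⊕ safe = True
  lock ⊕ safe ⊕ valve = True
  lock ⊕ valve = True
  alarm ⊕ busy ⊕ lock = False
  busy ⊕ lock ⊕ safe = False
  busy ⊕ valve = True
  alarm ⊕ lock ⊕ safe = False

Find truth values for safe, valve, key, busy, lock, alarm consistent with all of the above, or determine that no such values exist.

safe=F, valve=T, key=T, busy=F, lock=F, alarm=F

key ⊕ lock ⊕ safe = T ⊕ F ⊕ F = True ✓
lock ⊕ safe ⊕ valve = F ⊕ F ⊕ T = True ✓
lock ⊕ valve = F ⊕ T = True ✓
alarm ⊕ busy ⊕ lock = F ⊕ F ⊕ F = False ✓
busy ⊕ lock ⊕ safe = F ⊕ F ⊕ F = False ✓
busy ⊕ valve = F ⊕ T = True ✓
alarm ⊕ lock ⊕ safe = F ⊕ F ⊕ F = False ✓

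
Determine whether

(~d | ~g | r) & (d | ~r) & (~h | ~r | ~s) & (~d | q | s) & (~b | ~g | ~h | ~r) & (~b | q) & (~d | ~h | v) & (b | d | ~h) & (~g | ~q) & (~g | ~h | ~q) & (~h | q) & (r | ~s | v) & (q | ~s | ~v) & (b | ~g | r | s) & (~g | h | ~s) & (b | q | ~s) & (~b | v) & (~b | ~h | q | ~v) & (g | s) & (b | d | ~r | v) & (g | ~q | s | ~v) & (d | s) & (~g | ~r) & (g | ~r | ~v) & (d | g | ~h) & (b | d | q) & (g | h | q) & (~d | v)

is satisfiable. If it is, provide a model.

Set b = True.
  then (~b | q) forces q = True.
  then (~g | ~q) forces g = False.
  then (~b | v) forces v = True.
  then (g | s) forces s = True.
  then (g | ~r | ~v) forces r = False.
Set h = False.
Set d = False.
All clauses satisfied.

b=T; q=T; s=T; h=F; g=F; v=T; r=F; d=F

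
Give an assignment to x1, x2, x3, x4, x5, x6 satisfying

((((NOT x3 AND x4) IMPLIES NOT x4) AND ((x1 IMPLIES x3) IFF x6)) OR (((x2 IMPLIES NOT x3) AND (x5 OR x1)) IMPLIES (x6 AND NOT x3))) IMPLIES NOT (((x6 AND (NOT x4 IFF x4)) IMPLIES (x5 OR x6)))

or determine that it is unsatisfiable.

x1 = False; x2 = True; x3 = False; x4 = False; x5 = True; x6 = False

  ((((NOT x3 AND x4) IMPLIES NOT x4) AND ((x1 IMPLIES x3) IFF x6)) OR (((x2 IMPLIES NOT x3) AND (x5 OR x1)) IMPLIES (x6 AND NOT x3))) IMPLIES NOT (((x6 AND (NOT x4 IFF x4)) IMPLIES (x5 OR x6))) = True
    (((NOT x3 AND x4) IMPLIES NOT x4) AND ((x1 IMPLIES x3) IFF x6)) OR (((x2 IMPLIES NOT x3) AND (x5 OR x1)) IMPLIES (x6 AND NOT x3)) = False
      ((NOT x3 AND x4) IMPLIES NOT x4) AND ((x1 IMPLIES x3) IFF x6) = False
        (NOT x3 AND x4) IMPLIES NOT x4 = True
          NOT x3 AND x4 = False
            NOT x3 = True
          NOT x4 = True
        (x1 IMPLIES x3) IFF x6 = False
          x1 IMPLIES x3 = True
      ((x2 IMPLIES NOT x3) AND (x5 OR x1)) IMPLIES (x6 AND NOT x3) = False
        (x2 IMPLIES NOT x3) AND (x5 OR x1) = True
          x2 IMPLIES NOT x3 = True
            NOT x3 = True
          x5 OR x1 = True
        x6 AND NOT x3 = False
          NOT x3 = True
    NOT (((x6 AND (NOT x4 IFF x4)) IMPLIES (x5 OR x6))) = False
      (x6 AND (NOT x4 IFF x4)) IMPLIES (x5 OR x6) = True
        x6 AND (NOT x4 IFF x4) = False
          NOT x4 IFF x4 = False
            NOT x4 = True
        x5 OR x6 = True
The formula evaluates to True.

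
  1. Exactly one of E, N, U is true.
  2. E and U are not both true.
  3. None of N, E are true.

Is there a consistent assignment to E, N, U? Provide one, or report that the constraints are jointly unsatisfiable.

E = False, N = False, U = True

  (1) {E, N, U}: 1 true — exactly one ✓
  (2) E=F, U=T — not both ✓
  (3) {N, E}: 0 true — none ✓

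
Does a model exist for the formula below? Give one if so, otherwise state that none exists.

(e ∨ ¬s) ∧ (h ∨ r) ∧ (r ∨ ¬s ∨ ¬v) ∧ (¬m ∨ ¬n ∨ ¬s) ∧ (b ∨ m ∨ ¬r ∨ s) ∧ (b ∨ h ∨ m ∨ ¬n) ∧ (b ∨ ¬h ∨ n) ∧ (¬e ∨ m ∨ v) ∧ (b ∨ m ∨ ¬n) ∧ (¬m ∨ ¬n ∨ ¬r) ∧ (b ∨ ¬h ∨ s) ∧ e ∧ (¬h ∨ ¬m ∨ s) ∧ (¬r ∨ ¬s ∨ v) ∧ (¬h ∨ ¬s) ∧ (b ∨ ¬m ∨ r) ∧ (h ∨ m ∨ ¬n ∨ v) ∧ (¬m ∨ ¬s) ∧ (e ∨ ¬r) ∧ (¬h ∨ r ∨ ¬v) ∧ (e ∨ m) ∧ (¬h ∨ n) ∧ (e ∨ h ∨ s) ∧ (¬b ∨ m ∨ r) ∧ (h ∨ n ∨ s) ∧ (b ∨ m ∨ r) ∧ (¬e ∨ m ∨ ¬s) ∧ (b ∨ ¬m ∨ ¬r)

v = True, r = True, b = True, h = False, s = False, n = True, e = True, m = False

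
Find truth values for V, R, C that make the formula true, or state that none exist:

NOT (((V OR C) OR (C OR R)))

V = False; R = False; C = False

  NOT (((V OR C) OR (C OR R))) = True
    (V OR C) OR (C OR R) = False
      V OR C = False
      C OR R = False
The formula evaluates to True.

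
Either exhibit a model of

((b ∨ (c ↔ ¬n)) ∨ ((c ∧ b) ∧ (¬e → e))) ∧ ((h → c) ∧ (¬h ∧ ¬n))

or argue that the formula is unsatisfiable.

e=T, h=F, c=T, b=F, n=F

  (b ∨ (c ↔ ¬n)) ∨ ((c ∧ b) ∧ (¬e → e)) = True
    b ∨ (c ↔ ¬n) = True
      c ↔ ¬n = True
        ¬n = True
    (c ∧ b) ∧ (¬e → e) = False
      c ∧ b = False
      ¬e → e = True
        ¬e = False
  (h → c) ∧ (¬h ∧ ¬n) = True
    h → c = True
    ¬h ∧ ¬n = True
      ¬h = True
      ¬n = True
Both conjuncts True, so the formula holds.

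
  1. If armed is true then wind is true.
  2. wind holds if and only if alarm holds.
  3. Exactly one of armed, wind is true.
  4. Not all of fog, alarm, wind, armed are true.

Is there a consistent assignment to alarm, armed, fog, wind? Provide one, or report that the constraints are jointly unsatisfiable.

alarm: True, armed: False, fog: False, wind: True

  (1) armed=F ⇒ wind: vacuous ✓
  (2) wind=T, alarm=T — same ✓
  (3) {armed, wind}: 1 true — exactly one ✓
  (4) {fog, alarm, wind, armed}: 2/4 true — not all ✓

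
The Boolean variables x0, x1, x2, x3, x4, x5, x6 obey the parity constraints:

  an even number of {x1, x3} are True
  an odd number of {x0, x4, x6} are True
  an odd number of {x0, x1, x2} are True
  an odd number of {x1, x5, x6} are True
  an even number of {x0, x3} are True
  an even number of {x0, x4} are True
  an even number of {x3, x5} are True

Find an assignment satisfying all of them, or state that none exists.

x0 = False, x1 = False, x2 = True, x3 = False, x4 = False, x5 = False, x6 = True

{x1, x3}: 0 true → even ✓
{x0, x4, x6}: 1 true → odd ✓
{x0, x1, x2}: 1 true → odd ✓
{x1, x5, x6}: 1 true → odd ✓
{x0, x3}: 0 true → even ✓
{x0, x4}: 0 true → even ✓
{x3, x5}: 0 true → even ✓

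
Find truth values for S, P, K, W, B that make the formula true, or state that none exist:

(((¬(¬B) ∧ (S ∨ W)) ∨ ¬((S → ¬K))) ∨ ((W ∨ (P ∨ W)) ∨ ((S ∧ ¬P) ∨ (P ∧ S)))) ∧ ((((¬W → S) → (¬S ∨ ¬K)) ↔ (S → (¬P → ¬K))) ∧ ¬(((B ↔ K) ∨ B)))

S = True, P = False, K = True, W = False, B = False

  ((¬(¬B) ∧ (S ∨ W)) ∨ ¬((S → ¬K))) ∨ ((W ∨ (P ∨ W)) ∨ ((S ∧ ¬P) ∨ (P ∧ S))) = True
    (¬(¬B) ∧ (S ∨ W)) ∨ ¬((S → ¬K)) = True
      ¬(¬B) ∧ (S ∨ W) = False
        ¬(¬B) = False
          ¬B = True
        S ∨ W = True
      ¬((S → ¬K)) = True
        S → ¬K = False
          ¬K = False
    (W ∨ (P ∨ W)) ∨ ((S ∧ ¬P) ∨ (P ∧ S)) = True
      W ∨ (P ∨ W) = False
        P ∨ W = False
      (S ∧ ¬P) ∨ (P ∧ S) = True
        S ∧ ¬P = True
          ¬P = True
        P ∧ S = False
  (((¬W → S) → (¬S ∨ ¬K)) ↔ (S → (¬P → ¬K))) ∧ ¬(((B ↔ K) ∨ B)) = True
    ((¬W → S) → (¬S ∨ ¬K)) ↔ (S → (¬P → ¬K)) = True
      (¬W → S) → (¬S ∨ ¬K) = False
        ¬W → S = True
          ¬W = True
        ¬S ∨ ¬K = False
          ¬S = False
          ¬K = False
      S → (¬P → ¬K) = False
        ¬P → ¬K = False
          ¬P = True
          ¬K = False
    ¬(((B ↔ K) ∨ B)) = True
      (B ↔ K) ∨ B = False
        B ↔ K = False
Both conjuncts True, so the formula holds.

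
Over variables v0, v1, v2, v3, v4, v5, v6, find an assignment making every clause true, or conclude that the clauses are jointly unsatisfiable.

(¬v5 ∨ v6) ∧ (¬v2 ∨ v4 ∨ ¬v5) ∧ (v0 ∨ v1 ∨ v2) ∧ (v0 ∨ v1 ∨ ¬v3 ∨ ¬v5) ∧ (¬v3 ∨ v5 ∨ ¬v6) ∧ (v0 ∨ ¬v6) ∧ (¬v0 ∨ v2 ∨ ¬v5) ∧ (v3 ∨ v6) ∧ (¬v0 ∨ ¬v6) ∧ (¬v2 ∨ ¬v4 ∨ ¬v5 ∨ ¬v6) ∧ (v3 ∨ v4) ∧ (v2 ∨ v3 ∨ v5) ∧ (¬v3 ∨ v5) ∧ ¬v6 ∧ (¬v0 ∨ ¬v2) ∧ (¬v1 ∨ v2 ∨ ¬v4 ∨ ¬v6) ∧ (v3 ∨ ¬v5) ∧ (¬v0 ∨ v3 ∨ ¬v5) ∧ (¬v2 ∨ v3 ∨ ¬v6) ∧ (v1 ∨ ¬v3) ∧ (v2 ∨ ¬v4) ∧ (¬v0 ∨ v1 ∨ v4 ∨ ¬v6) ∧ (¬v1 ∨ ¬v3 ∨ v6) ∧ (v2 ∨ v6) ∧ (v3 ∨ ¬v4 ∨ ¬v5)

Case v6 = True:
  Clause (¬v6) is falsified — contradiction.
Case v6 = False:
  (¬v5 ∨ v6) forces v5 = False.
  (v3 ∨ v6) forces v3 = True.
  Clause (¬v3 ∨ v5) is falsified — contradiction.
Both cases fail, so the formula is unsatisfiable.

No satisfying assignment exists.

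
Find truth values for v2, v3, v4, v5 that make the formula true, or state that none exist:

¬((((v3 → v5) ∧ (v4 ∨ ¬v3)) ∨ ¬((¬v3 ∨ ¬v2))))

v2 = False; v3 = True; v4 = False; v5 = False

  ¬((((v3 → v5) ∧ (v4 ∨ ¬v3)) ∨ ¬((¬v3 ∨ ¬v2)))) = True
    ((v3 → v5) ∧ (v4 ∨ ¬v3)) ∨ ¬((¬v3 ∨ ¬v2)) = False
      (v3 → v5) ∧ (v4 ∨ ¬v3) = False
        v3 → v5 = False
        v4 ∨ ¬v3 = False
          ¬v3 = False
      ¬((¬v3 ∨ ¬v2)) = False
        ¬v3 ∨ ¬v2 = True
          ¬v3 = False
          ¬v2 = True
The formula evaluates to True.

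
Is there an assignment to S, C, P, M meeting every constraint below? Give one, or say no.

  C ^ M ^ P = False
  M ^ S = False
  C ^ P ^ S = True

Adding constraints 1, 2, 3 mod 2: every variable appears an even number of times on the left, so the left side is 0.
But the right sides sum to 1 (mod 2). 0 ≠ 1 — the system is inconsistent.

Unsatisfiable — no assignment works.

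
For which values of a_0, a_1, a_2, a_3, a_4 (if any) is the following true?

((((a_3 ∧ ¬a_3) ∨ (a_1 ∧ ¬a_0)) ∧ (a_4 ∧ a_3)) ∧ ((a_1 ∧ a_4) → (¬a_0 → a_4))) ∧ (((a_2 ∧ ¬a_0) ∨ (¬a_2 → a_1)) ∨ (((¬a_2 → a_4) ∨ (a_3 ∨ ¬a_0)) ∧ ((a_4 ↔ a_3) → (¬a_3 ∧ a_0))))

a_0=F, a_1=T, a_2=F, a_3=T, a_4=T

  (((a_3 ∧ ¬a_3) ∨ (a_1 ∧ ¬a_0)) ∧ (a_4 ∧ a_3)) ∧ ((a_1 ∧ a_4) → (¬a_0 → a_4)) = True
    ((a_3 ∧ ¬a_3) ∨ (a_1 ∧ ¬a_0)) ∧ (a_4 ∧ a_3) = True
      (a_3 ∧ ¬a_3) ∨ (a_1 ∧ ¬a_0) = True
        a_3 ∧ ¬a_3 = False
          ¬a_3 = False
        a_1 ∧ ¬a_0 = True
          ¬a_0 = True
      a_4 ∧ a_3 = True
    (a_1 ∧ a_4) → (¬a_0 → a_4) = True
      a_1 ∧ a_4 = True
      ¬a_0 → a_4 = True
        ¬a_0 = True
  ((a_2 ∧ ¬a_0) ∨ (¬a_2 → a_1)) ∨ (((¬a_2 → a_4) ∨ (a_3 ∨ ¬a_0)) ∧ ((a_4 ↔ a_3) → (¬a_3 ∧ a_0))) = True
    (a_2 ∧ ¬a_0) ∨ (¬a_2 → a_1) = True
      a_2 ∧ ¬a_0 = False
        ¬a_0 = True
      ¬a_2 → a_1 = True
        ¬a_2 = True
    ((¬a_2 → a_4) ∨ (a_3 ∨ ¬a_0)) ∧ ((a_4 ↔ a_3) → (¬a_3 ∧ a_0)) = False
      (¬a_2 → a_4) ∨ (a_3 ∨ ¬a_0) = True
        ¬a_2 → a_4 = True
          ¬a_2 = True
        a_3 ∨ ¬a_0 = True
          ¬a_0 = True
      (a_4 ↔ a_3) → (¬a_3 ∧ a_0) = False
        a_4 ↔ a_3 = True
        ¬a_3 ∧ a_0 = False
          ¬a_3 = False
Both conjuncts True, so the formula holds.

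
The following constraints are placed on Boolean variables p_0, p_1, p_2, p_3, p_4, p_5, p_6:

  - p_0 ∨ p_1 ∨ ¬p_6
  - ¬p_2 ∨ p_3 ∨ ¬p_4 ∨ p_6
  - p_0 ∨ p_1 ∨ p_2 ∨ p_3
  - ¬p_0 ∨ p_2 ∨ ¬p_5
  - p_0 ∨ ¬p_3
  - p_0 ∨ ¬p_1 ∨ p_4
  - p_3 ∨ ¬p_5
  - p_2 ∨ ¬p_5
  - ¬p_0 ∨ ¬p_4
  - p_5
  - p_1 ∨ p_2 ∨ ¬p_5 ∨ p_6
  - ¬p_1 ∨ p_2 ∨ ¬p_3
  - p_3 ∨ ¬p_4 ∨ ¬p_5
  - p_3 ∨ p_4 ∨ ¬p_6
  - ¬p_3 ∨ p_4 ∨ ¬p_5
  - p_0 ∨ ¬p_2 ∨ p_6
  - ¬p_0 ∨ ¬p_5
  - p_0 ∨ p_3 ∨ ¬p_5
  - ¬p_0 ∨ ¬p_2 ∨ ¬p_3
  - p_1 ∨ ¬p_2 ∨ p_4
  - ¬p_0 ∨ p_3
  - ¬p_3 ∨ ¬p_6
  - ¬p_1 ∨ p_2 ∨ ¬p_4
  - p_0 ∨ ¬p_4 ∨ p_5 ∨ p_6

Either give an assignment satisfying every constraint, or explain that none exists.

The formula is unsatisfiable.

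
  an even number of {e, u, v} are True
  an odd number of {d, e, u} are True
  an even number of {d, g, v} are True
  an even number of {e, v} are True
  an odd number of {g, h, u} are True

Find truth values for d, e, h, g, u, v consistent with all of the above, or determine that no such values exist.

d: False, e: True, h: False, g: True, u: False, v: True

{e, u, v}: 2 true → even ✓
{d, e, u}: 1 true → odd ✓
{d, g, v}: 2 true → even ✓
{e, v}: 2 true → even ✓
{g, h, u}: 1 true → odd ✓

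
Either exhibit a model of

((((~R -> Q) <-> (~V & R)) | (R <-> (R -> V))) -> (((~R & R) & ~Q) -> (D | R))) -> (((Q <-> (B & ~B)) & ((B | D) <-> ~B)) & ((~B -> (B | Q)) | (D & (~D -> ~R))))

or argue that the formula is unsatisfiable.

B = False, Q = False, V = True, R = True, D = True

  ((((~R -> Q) <-> (~V & R)) | (R <-> (R -> V))) -> (((~R & R) & ~Q) -> (D | R))) -> (((Q <-> (B & ~B)) & ((B | D) <-> ~B)) & ((~B -> (B | Q)) | (D & (~D -> ~R)))) = True
    (((~R -> Q) <-> (~V & R)) | (R <-> (R -> V))) -> (((~R & R) & ~Q) -> (D | R)) = True
      ((~R -> Q) <-> (~V & R)) | (R <-> (R -> V)) = True
        (~R -> Q) <-> (~V & R) = False
          ~R -> Q = True
            ~R = False
          ~V & R = False
            ~V = False
        R <-> (R -> V) = True
          R -> V = True
      ((~R & R) & ~Q) -> (D | R) = True
        (~R & R) & ~Q = False
          ~R & R = False
            ~R = False
          ~Q = True
        D | R = True
    ((Q <-> (B & ~B)) & ((B | D) <-> ~B)) & ((~B -> (B | Q)) | (D & (~D -> ~R))) = True
      (Q <-> (B & ~B)) & ((B | D) <-> ~B) = True
        Q <-> (B & ~B) = True
          B & ~B = False
            ~B = True
        (B | D) <-> ~B = True
          B | D = True
          ~B = True
      (~B -> (B | Q)) | (D & (~D -> ~R)) = True
        ~B -> (B | Q) = False
          ~B = True
          B | Q = False
        D & (~D -> ~R) = True
          ~D -> ~R = True
            ~D = False
            ~R = False
The formula evaluates to True.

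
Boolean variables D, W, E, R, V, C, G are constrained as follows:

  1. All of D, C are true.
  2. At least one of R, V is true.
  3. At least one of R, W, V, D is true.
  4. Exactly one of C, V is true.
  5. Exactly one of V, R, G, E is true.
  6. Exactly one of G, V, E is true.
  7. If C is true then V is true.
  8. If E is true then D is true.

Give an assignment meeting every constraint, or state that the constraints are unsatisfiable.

UNSATISFIABLE

Case D = True:
  (1) forces C = True.
  (4) with C=T forces V = False.
  Constraint (7) is violated (C=T, V=F) — contradiction.
Case D = False:
  Constraint (1) is violated (D=F) — contradiction.
Both cases fail — unsatisfiable.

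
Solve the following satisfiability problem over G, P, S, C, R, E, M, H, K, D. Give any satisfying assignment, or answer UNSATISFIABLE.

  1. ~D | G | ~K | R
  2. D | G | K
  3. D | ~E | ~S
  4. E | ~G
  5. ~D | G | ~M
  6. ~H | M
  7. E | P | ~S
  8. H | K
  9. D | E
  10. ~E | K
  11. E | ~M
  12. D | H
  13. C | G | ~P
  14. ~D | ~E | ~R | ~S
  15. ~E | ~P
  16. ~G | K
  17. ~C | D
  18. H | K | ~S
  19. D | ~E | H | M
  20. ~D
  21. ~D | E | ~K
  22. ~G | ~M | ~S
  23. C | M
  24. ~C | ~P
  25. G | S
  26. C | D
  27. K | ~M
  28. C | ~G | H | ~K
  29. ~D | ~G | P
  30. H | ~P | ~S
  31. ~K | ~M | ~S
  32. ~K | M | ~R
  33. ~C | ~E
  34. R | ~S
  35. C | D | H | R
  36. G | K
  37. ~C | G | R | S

UNSATISFIABLE

Case C = True:
  (~C | D) forces D = True.
  Clause (~D) is falsified — contradiction.
Case C = False:
  (~D) forces D = False.
  Clause (C | D) is falsified — contradiction.
Both cases fail, so the formula is unsatisfiable.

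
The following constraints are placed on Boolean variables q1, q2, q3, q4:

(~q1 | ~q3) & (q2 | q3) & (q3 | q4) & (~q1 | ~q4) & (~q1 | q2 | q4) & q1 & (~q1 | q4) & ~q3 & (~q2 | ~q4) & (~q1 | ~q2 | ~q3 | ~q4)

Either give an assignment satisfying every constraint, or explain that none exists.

Unsatisfiable — no assignment works.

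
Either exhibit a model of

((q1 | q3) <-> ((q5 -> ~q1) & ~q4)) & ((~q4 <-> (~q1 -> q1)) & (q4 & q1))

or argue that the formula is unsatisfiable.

Case q1 = True: the formula simplifies to (~q5 & ~q4) & (~q4 & q4).
  q4 = True: the conjunct ~q4 is False.
  q4 = False: the conjunct q4 is False.
Case q1 = False: the conjunct q1 is False.
Both cases fail — unsatisfiable.

UNSATISFIABLE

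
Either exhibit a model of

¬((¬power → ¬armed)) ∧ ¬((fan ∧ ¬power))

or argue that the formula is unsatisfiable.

power = False; armed = True; fan = False

  ¬((¬power → ¬armed)) = True
    ¬power → ¬armed = False
      ¬power = True
      ¬armed = False
  ¬((fan ∧ ¬power)) = True
    fan ∧ ¬power = False
      ¬power = True
Both conjuncts True, so the formula holds.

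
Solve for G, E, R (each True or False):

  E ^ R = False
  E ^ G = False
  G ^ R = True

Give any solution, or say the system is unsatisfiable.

No satisfying assignment exists.

Adding constraints 1, 2, 3 mod 2: every variable appears an even number of times on the left, so the left side is 0.
But the right sides sum to 1 (mod 2). 0 ≠ 1 — the system is inconsistent.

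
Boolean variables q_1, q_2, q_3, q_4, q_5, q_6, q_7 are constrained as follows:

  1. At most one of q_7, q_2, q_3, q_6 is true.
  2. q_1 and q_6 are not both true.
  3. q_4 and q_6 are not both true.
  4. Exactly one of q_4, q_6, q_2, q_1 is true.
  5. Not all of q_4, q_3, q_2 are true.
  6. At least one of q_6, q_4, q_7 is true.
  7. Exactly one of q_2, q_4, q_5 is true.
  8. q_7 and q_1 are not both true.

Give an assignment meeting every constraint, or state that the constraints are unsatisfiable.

q_1 = False; q_2 = False; q_3 = False; q_4 = True; q_5 = False; q_6 = False; q_7 = False

  (1) {q_7, q_2, q_3, q_6}: 0 true — at most one ✓
  (2) q_1=F, q_6=F — not both ✓
  (3) q_4=T, q_6=F — not both ✓
  (4) {q_4, q_6, q_2, q_1}: 1 true — exactly one ✓
  (5) {q_4, q_3, q_2}: 1/3 true — not all ✓
  (6) {q_6, q_4, q_7}: 1 true — at least one ✓
  (7) {q_2, q_4, q_5}: 1 true — exactly one ✓
  (8) q_7=F, q_1=F — not both ✓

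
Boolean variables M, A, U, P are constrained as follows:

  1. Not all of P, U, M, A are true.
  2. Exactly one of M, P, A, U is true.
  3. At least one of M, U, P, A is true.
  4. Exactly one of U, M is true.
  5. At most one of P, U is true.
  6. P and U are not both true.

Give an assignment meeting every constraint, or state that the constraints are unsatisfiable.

M = True, A = False, U = False, P = False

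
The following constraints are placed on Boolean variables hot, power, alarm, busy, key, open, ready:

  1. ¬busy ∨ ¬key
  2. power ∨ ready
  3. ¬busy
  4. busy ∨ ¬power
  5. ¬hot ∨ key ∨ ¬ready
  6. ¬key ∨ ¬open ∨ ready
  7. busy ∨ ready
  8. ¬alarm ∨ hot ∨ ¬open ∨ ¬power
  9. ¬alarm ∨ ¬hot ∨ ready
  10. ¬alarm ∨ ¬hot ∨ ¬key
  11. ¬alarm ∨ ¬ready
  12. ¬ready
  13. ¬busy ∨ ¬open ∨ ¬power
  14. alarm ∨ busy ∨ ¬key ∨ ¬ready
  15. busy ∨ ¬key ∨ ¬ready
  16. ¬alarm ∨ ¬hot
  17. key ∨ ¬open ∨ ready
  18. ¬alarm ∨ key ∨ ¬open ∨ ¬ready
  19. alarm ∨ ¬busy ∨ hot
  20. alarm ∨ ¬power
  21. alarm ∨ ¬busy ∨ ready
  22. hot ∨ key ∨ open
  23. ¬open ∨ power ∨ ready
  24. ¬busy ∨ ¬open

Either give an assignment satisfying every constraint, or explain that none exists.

No satisfying assignment exists.

Case power = True:
  (¬busy) forces busy = False.
  Clause (busy ∨ ¬power) is falsified — contradiction.
Case power = False:
  (power ∨ ready) forces ready = True.
  Clause (¬ready) is falsified — contradiction.
Both cases fail, so the formula is unsatisfiable.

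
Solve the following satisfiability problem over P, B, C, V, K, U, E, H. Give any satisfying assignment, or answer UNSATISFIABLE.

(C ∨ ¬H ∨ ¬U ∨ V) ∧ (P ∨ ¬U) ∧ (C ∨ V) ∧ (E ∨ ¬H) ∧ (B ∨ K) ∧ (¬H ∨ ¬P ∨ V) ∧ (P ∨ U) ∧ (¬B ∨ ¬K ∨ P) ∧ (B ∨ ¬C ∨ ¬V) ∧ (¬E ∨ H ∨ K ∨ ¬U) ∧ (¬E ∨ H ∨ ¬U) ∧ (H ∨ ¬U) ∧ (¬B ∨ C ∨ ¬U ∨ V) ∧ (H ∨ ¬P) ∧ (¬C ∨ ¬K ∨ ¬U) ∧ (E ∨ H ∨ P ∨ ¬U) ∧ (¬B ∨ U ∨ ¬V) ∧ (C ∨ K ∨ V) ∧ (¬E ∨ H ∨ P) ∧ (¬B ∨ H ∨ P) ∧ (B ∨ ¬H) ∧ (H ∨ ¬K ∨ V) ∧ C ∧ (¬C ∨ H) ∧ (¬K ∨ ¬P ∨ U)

P: True; B: True; C: True; V: True; K: False; U: True; E: True; H: True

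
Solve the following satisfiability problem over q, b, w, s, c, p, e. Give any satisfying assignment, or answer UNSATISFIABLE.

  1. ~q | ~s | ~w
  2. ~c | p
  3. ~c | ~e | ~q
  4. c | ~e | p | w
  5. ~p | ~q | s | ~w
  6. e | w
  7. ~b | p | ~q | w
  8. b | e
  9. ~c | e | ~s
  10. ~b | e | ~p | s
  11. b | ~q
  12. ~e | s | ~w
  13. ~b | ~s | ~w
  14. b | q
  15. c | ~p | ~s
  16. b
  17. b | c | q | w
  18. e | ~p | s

Unit clause (b) forces b = True.
Set q = False.
Set w = False.
  then (e | w) forces e = True.
Set s = True.
Try c = False:
  (c | ~e | p | w) forces p = True.
  clause (c | ~p | ~s) is falsified — backtrack.
So c = True.
  then (~c | p) forces p = True.
All clauses satisfied.

q=F; b=T; w=F; s=T; c=T; p=T; e=T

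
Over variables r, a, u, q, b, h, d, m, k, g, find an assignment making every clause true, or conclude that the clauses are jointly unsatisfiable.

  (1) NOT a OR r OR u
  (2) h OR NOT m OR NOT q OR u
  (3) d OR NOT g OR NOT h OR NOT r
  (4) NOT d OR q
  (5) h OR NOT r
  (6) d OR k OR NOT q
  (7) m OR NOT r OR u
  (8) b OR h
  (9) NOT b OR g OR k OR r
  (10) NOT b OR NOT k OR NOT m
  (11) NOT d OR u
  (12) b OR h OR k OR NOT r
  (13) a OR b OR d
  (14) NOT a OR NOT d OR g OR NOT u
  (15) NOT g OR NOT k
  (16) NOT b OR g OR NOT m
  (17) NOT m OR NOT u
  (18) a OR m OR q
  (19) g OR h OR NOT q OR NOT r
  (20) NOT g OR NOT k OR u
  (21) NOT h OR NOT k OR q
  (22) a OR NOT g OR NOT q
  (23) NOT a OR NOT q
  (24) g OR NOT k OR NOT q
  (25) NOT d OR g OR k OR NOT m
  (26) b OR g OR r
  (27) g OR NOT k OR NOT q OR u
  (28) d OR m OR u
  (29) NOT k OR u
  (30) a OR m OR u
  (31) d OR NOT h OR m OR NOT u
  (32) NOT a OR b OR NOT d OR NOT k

r = False; a = False; u = False; q = False; b = True; h = False; d = False; m = True; k = False; g = True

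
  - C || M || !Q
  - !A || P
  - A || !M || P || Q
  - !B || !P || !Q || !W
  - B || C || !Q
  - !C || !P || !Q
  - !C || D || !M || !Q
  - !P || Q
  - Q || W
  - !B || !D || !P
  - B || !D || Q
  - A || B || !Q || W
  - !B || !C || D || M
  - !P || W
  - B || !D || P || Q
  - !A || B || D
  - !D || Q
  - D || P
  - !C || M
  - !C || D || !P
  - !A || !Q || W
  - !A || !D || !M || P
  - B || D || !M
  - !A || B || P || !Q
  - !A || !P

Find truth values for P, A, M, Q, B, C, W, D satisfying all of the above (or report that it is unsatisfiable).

P = False, A = False, M = True, Q = True, B = True, C = False, W = True, D = True

Set P = False.
  then (!A || P) forces A = False.
  then (D || P) forces D = True.
  then (!D || Q) forces Q = True.
Set M = True.
Set B = True.
Set C = False.
Set W = True.
All clauses satisfied.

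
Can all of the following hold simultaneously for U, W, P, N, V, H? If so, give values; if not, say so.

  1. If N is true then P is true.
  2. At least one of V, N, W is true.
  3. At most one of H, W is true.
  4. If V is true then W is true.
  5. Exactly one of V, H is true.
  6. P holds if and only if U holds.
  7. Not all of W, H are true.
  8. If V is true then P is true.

U=T, W=T, P=T, N=F, V=T, H=F

  (1) N=F ⇒ P: vacuous ✓
  (2) {V, N, W}: 2 true — at least one ✓
  (3) {H, W}: 1 true — at most one ✓
  (4) V=T ⇒ W: T ✓
  (5) {V, H}: 1 true — exactly one ✓
  (6) P=T, U=T — same ✓
  (7) {W, H}: 1/2 true — not all ✓
  (8) V=T ⇒ P: T ✓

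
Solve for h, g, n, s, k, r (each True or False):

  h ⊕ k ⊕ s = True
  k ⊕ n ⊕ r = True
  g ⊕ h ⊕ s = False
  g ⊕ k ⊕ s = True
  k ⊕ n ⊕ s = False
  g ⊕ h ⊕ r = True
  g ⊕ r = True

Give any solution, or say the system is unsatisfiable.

h = False, g = False, n = True, s = False, k = True, r = True

h ⊕ k ⊕ s = F ⊕ T ⊕ F = True ✓
k ⊕ n ⊕ r = T ⊕ T ⊕ T = True ✓
g ⊕ h ⊕ s = F ⊕ F ⊕ F = False ✓
g ⊕ k ⊕ s = F ⊕ T ⊕ F = True ✓
k ⊕ n ⊕ s = T ⊕ T ⊕ F = False ✓
g ⊕ h ⊕ r = F ⊕ F ⊕ T = True ✓
g ⊕ r = F ⊕ T = True ✓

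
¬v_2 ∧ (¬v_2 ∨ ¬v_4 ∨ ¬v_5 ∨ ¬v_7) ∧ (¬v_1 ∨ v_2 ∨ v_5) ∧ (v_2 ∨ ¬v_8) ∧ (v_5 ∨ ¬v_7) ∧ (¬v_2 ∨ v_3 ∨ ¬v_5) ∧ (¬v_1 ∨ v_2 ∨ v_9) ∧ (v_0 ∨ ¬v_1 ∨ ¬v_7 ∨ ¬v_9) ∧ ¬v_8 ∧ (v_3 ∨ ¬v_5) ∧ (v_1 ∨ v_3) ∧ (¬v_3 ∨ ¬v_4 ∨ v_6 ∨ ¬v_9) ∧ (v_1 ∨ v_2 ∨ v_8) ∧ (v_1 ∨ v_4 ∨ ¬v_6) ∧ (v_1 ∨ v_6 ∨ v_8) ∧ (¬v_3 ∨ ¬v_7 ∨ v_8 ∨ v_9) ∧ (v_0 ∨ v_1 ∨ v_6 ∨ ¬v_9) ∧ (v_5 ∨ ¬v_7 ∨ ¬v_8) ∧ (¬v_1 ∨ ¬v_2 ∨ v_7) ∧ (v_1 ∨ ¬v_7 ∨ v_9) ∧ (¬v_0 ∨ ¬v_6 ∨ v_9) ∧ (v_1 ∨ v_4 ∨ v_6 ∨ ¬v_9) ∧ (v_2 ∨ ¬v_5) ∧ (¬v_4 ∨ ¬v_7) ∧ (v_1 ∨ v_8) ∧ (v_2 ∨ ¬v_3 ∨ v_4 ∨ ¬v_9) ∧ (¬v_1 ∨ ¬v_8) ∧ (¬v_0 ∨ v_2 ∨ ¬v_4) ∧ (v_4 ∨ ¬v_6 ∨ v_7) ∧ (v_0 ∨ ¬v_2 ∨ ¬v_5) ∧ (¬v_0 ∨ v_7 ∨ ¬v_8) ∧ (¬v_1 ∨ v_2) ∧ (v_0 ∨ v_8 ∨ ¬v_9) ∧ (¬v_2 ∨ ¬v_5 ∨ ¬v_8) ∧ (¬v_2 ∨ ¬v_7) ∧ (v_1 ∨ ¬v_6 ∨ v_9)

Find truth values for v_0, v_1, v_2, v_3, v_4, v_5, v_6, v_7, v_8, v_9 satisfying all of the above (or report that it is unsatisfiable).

Case v_2 = True:
  Clause (¬v_2) is falsified — contradiction.
Case v_2 = False:
  (v_2 ∨ ¬v_8) forces v_8 = False.
  (v_1 ∨ v_2 ∨ v_8) forces v_1 = True.
  Clause (¬v_1 ∨ v_2) is falsified — contradiction.
Both cases fail, so the formula is unsatisfiable.

Unsatisfiable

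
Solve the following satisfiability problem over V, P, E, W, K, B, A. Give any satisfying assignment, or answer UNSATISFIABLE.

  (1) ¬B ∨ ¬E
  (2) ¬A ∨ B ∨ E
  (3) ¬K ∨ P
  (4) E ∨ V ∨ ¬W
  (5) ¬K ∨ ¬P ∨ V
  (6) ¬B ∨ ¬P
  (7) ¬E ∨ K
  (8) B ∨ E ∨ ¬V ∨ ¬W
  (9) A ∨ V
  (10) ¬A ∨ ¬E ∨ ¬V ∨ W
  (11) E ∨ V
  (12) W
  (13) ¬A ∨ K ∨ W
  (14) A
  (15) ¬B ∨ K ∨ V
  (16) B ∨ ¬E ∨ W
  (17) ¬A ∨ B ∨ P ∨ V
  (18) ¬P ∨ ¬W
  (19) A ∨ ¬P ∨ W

V = True, P = False, E = False, W = True, K = False, B = True, A = True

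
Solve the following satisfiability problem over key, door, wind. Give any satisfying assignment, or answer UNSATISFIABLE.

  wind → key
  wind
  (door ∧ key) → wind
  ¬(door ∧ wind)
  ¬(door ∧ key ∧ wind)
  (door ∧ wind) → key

Unit clause (wind) forces wind = True.
In (key ∨ ¬wind) only key is left, so key = True.
In (¬door ∨ ¬key ∨ ¬wind) only ¬door is left, so door = False.
Check each clause:
  (wind): wind holds.
  (key ∨ ¬wind): key holds.
  (¬door ∨ ¬key ∨ wind): ¬door holds.
  (¬door ∨ key ∨ ¬wind): ¬door holds.
  (¬door ∨ ¬key ∨ ¬wind): ¬door holds.
  (¬door ∨ ¬wind): ¬door holds.
All clauses satisfied.

key: True, door: False, wind: True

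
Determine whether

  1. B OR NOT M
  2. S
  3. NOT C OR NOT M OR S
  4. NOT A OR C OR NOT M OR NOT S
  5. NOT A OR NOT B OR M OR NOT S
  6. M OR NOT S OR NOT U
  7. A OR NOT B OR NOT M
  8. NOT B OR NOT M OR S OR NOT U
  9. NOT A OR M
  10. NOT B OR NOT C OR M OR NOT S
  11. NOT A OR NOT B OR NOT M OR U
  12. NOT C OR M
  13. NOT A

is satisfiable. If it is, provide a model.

Unit clause (S) forces S = True.
Unit clause (NOT A) forces A = False.
Try C = True:
  (NOT C OR M) forces M = True.
  (B OR NOT M) forces B = True.
  clause (A OR NOT B OR NOT M) is falsified — backtrack.
So C = False.
Try U = True:
  (M OR NOT S OR NOT U) forces M = True.
  (B OR NOT M) forces B = True.
  clause (A OR NOT B OR NOT M) is falsified — backtrack.
So U = False.
Set M = False.
Set B = False.
All clauses satisfied.

C = False, U = False, M = False, B = False, A = False, S = True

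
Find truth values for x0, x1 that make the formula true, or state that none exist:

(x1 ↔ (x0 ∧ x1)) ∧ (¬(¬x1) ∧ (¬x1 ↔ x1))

The conjunct ¬x1 ↔ x1 is unsatisfiable on its own:
  x1=F: evaluates to False.
  x1=T: evaluates to False.
So the whole conjunction is unsatisfiable.

UNSATISFIABLE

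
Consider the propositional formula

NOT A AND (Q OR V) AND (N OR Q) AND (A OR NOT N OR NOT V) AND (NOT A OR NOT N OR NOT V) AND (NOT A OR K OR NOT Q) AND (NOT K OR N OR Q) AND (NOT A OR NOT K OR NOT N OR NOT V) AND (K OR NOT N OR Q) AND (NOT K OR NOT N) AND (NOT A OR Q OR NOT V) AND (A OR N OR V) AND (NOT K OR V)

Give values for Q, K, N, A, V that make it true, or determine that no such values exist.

Q = True, K = False, N = False, A = False, V = True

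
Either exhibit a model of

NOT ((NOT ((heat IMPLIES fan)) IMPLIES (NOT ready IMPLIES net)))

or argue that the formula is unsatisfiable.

fan = False; ready = False; net = False; heat = True

  NOT ((NOT ((heat IMPLIES fan)) IMPLIES (NOT ready IMPLIES net))) = True
    NOT ((heat IMPLIES fan)) IMPLIES (NOT ready IMPLIES net) = False
      NOT ((heat IMPLIES fan)) = True
        heat IMPLIES fan = False
      NOT ready IMPLIES net = False
        NOT ready = True
The formula evaluates to True.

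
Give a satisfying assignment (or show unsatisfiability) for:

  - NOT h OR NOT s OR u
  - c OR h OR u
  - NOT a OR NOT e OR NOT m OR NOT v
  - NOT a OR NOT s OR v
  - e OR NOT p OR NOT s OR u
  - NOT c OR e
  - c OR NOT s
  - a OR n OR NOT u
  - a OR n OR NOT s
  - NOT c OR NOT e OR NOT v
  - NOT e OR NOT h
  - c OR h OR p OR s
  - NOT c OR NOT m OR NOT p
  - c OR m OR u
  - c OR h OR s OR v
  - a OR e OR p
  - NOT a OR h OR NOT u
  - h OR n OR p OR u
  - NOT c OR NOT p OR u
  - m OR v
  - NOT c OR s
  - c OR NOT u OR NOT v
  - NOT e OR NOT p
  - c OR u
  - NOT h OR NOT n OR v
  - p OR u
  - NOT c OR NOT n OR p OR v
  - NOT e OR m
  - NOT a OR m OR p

n: False, s: False, v: False, m: True, p: True, h: True, e: False, c: False, a: True, u: True

Set n = False.
Try s = True:
  (c OR NOT s) forces c = True.
  (NOT c OR e) forces e = True.
  (a OR n OR NOT s) forces a = True.
  (NOT a OR NOT s OR v) forces v = True.
  clause (NOT c OR NOT e OR NOT v) is falsified — backtrack.
So s = False.
  then (NOT c OR s) forces c = False.
  then (c OR u) forces u = True.
  then (a OR n OR NOT u) forces a = True.
  then (NOT a OR h OR NOT u) forces h = True.
  then (c OR NOT u OR NOT v) forces v = False.
  then (NOT e OR NOT h) forces e = False.
  then (m OR v) forces m = True.
Set p = True.
All clauses satisfied.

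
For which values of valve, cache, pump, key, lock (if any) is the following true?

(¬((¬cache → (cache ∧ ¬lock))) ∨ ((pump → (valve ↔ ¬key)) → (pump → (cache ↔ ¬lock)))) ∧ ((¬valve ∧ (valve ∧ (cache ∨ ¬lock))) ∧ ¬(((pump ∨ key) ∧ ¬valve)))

No satisfying assignment exists.

Case valve = True: the conjunct ¬valve is False.
Case valve = False: the conjunct valve is False.
Both cases fail — unsatisfiable.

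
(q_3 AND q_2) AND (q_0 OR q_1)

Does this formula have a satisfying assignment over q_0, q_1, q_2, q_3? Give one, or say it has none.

q_0 = True; q_1 = False; q_2 = True; q_3 = True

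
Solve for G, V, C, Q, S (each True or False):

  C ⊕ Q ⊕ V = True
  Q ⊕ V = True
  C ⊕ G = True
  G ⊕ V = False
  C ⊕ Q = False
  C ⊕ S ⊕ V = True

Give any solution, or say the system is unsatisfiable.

G = True, V = True, C = False, Q = False, S = False

C ⊕ Q ⊕ V = F ⊕ F ⊕ T = True ✓
Q ⊕ V = F ⊕ T = True ✓
C ⊕ G = F ⊕ T = True ✓
G ⊕ V = T ⊕ T = False ✓
C ⊕ Q = F ⊕ F = False ✓
C ⊕ S ⊕ V = F ⊕ F ⊕ T = True ✓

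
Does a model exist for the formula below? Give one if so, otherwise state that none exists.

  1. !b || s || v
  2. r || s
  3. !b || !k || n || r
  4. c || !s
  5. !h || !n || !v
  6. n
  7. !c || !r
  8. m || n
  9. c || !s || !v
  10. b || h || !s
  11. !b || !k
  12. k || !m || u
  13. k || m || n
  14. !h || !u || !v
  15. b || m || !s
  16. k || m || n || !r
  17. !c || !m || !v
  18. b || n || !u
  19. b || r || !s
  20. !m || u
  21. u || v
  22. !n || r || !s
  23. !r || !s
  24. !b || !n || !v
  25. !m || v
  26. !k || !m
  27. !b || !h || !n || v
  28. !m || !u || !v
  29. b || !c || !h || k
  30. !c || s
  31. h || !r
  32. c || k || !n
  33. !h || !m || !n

k: True; v: False; n: True; h: True; m: False; r: True; s: False; c: False; b: False; u: True

Unit clause (n) forces n = True.
Try k = False:
  (c || k || !n) forces c = True.
  (!c || !r) forces r = False.
  (r || s) forces s = True.
  clause (!n || r || !s) is falsified — backtrack.
So k = True.
  then (!b || !k) forces b = False.
  then (!k || !m) forces m = False.
  then (b || m || !s) forces s = False.
  then (!c || s) forces c = False.
  then (r || s) forces r = True.
  then (h || !r) forces h = True.
  then (!h || !n || !v) forces v = False.
  then (u || v) forces u = True.
All clauses satisfied.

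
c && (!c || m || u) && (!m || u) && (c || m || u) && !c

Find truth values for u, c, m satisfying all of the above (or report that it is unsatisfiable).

Unsatisfiable

Case c = True:
  Clause (!c) is falsified — contradiction.
Case c = False:
  Clause (c) is falsified — contradiction.
Both cases fail, so the formula is unsatisfiable.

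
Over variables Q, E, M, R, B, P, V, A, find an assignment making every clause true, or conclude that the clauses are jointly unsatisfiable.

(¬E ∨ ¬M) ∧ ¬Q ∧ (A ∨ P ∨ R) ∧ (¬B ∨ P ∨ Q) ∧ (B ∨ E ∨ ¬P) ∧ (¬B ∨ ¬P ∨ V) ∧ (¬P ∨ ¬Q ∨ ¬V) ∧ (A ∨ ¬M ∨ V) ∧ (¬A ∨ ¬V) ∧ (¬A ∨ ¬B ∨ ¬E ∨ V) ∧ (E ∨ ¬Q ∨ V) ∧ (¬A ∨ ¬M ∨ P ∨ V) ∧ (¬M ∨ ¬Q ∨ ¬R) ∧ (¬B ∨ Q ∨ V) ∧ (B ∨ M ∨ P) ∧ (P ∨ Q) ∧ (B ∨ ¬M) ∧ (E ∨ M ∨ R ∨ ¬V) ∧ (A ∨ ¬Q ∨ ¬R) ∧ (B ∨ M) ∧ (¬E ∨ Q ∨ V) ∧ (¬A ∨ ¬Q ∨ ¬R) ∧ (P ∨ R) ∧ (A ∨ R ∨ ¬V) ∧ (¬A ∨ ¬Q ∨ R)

Q = False, E = True, M = False, R = True, B = True, P = True, V = True, A = False

Unit clause (¬Q) forces Q = False.
In (P ∨ Q) only P is left, so P = True.
Set E = True.
  then (¬E ∨ ¬M) forces M = False.
  then (B ∨ M) forces B = True.
  then (¬E ∨ Q ∨ V) forces V = True.
  then (¬A ∨ ¬V) forces A = False.
  then (A ∨ R ∨ ¬V) forces R = True.
All clauses satisfied.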